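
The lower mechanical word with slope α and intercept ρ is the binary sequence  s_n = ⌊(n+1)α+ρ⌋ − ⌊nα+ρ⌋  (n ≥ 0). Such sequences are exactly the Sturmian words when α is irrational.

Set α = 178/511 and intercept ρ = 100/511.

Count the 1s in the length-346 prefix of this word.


#1s = Σ_{n=0}^{345} s_n = Σ_{n=0}^{345} (⌊(n+1)α+ρ⌋ − ⌊nα+ρ⌋)
the sum telescopes: every ⌊nα+ρ⌋ with 0 < n < 346 appears once with + and once with −, leaving ⌊346α+ρ⌋ − ⌊0·α+ρ⌋
346α + ρ = (346·178 + 100) / 511 = 61688/511
ρ = 100/511
⌊61688/511⌋ = 120,  ⌊100/511⌋ = 0
#1s = 120 − 0 = 120

120


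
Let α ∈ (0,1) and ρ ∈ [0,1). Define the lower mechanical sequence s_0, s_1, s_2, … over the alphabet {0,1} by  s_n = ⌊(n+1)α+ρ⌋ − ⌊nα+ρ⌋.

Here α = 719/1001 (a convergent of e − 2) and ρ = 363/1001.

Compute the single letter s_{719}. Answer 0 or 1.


(n+1)α + ρ = (720·719 + 363) / 1001 = 518043/1001
nα + ρ     = (719·719 + 363) / 1001 = 517324/1001
⌊518043/1001⌋ = 517,  ⌊517324/1001⌋ = 516
s_{719} = 517 − 516 = 1

1


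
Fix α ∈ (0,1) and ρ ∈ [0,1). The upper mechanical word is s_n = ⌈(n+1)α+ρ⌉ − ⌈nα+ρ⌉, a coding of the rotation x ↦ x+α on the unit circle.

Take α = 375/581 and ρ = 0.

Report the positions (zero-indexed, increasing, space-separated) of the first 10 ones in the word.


n=0: ⌈375/581⌉−⌈0/581⌉ = 1−0 = 1  ← one
n=1: ⌈750/581⌉−⌈375/581⌉ = 2−1 = 1  ← one
n=2: ⌈1125/581⌉−⌈750/581⌉ = 2−2 = 0
n=3: ⌈1500/581⌉−⌈1125/581⌉ = 3−2 = 1  ← one
n=4: ⌈1875/581⌉−⌈1500/581⌉ = 4−3 = 1  ← one
n=5: ⌈2250/581⌉−⌈1875/581⌉ = 4−4 = 0
n=6: ⌈2625/581⌉−⌈2250/581⌉ = 5−4 = 1  ← one
n=7: ⌈3000/581⌉−⌈2625/581⌉ = 6−5 = 1  ← one
n=8: ⌈3375/581⌉−⌈3000/581⌉ = 6−6 = 0
n=9: ⌈3750/581⌉−⌈3375/581⌉ = 7−6 = 1  ← one
n=10: ⌈4125/581⌉−⌈3750/581⌉ = 8−7 = 1  ← one
n=11: ⌈4500/581⌉−⌈4125/581⌉ = 8−8 = 0
n=12: ⌈4875/581⌉−⌈4500/581⌉ = 9−8 = 1  ← one
n=13: ⌈5250/581⌉−⌈4875/581⌉ = 10−9 = 1  ← one
positions of the first 10 ones: 0 1 3 4 6 7 9 10 12 13

0 1 3 4 6 7 9 10 12 13


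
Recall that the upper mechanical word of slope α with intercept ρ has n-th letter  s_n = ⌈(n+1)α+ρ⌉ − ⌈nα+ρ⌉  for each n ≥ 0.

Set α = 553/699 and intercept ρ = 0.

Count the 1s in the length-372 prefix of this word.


#1s = Σ_{n=0}^{371} s_n = Σ_{n=0}^{371} (⌈(n+1)α+ρ⌉ − ⌈nα+ρ⌉)
the sum telescopes: every ⌈nα+ρ⌉ with 0 < n < 372 appears once with + and once with −, leaving ⌈372α+ρ⌉ − ⌈0·α+ρ⌉
372α + ρ = (372·553) / 699 = 205716/699
ρ = 0/699
⌈205716/699⌉ = 295,  ⌈0/699⌉ = 0
#1s = 295 − 0 = 295

295


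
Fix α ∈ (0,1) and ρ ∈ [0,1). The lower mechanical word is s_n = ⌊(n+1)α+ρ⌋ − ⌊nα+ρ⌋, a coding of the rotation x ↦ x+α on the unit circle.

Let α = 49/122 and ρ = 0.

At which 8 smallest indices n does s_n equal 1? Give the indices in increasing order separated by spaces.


2 4 7 9 12 14 17 19

n=0: ⌊49/122⌋−⌊0/122⌋ = 0−0 = 0
n=1: ⌊98/122⌋−⌊49/122⌋ = 0−0 = 0
n=2: ⌊147/122⌋−⌊98/122⌋ = 1−0 = 1  ← one
n=3: ⌊196/122⌋−⌊147/122⌋ = 1−1 = 0
n=4: ⌊245/122⌋−⌊196/122⌋ = 2−1 = 1  ← one
n=5: ⌊294/122⌋−⌊245/122⌋ = 2−2 = 0
n=6: ⌊343/122⌋−⌊294/122⌋ = 2−2 = 0
n=7: ⌊392/122⌋−⌊343/122⌋ = 3−2 = 1  ← one
n=8: ⌊441/122⌋−⌊392/122⌋ = 3−3 = 0
n=9: ⌊490/122⌋−⌊441/122⌋ = 4−3 = 1  ← one
n=10: ⌊539/122⌋−⌊490/122⌋ = 4−4 = 0
n=11: ⌊588/122⌋−⌊539/122⌋ = 4−4 = 0
n=12: ⌊637/122⌋−⌊588/122⌋ = 5−4 = 1  ← one
n=13: ⌊686/122⌋−⌊637/122⌋ = 5−5 = 0
n=14: ⌊735/122⌋−⌊686/122⌋ = 6−5 = 1  ← one
n=15: ⌊784/122⌋−⌊735/122⌋ = 6−6 = 0
n=16: ⌊833/122⌋−⌊784/122⌋ = 6−6 = 0
n=17: ⌊882/122⌋−⌊833/122⌋ = 7−6 = 1  ← one
n=18: ⌊931/122⌋−⌊882/122⌋ = 7−7 = 0
n=19: ⌊980/122⌋−⌊931/122⌋ = 8−7 = 1  ← one
positions of the first 8 ones: 2 4 7 9 12 14 17 19


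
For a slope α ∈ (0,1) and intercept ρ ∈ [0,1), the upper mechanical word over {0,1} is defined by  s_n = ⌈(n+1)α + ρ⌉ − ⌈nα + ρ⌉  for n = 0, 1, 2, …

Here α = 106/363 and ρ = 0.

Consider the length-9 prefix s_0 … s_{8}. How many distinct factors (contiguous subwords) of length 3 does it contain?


3

t_n = ⌈(n·106)/363⌉ for n = 0 … 9:
  n=0…9: ⌈0/363⌉=0 ⌈106/363⌉=1 ⌈212/363⌉=1 ⌈318/363⌉=1 ⌈424/363⌉=2 ⌈530/363⌉=2 ⌈636/363⌉=2 ⌈742/363⌉=3 ⌈848/363⌉=3 ⌈954/363⌉=3
s_n = t_(n+1) − t_n for n = 0 … 8 gives
prefix = 100100100
slide a length-3 window over [0..2] … [6..8] (7 windows); first occurrence of each distinct factor:
  [  0..  2] 100
  [  1..  3] 001
  [  2..  4] 010
  (the other 4 windows repeat one of these)
distinct factors: {001, 010, 100}
count = 3  (Sturmian bound for length 3 is 4)


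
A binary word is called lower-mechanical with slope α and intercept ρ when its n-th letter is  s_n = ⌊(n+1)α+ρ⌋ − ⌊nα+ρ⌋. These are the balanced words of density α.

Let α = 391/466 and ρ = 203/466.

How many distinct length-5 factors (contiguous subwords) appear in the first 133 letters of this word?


t_n = ⌊(n·391+203)/466⌋ for n = 0 … 133:
  n=0…9: ⌊203/466⌋=0 ⌊594/466⌋=1 ⌊985/466⌋=2 ⌊1376/466⌋=2 ⌊1767/466⌋=3 ⌊2158/466⌋=4 ⌊2549/466⌋=5 ⌊2940/466⌋=6 ⌊3331/466⌋=7 ⌊3722/466⌋=7
  n=10…19: ⌊4113/466⌋=8 ⌊4504/466⌋=9 ⌊4895/466⌋=10 ⌊5286/466⌋=11 ⌊5677/466⌋=12 ⌊6068/466⌋=13 ⌊6459/466⌋=13 ⌊6850/466⌋=14 ⌊7241/466⌋=15 ⌊7632/466⌋=16
  n=20…29: ⌊8023/466⌋=17 ⌊8414/466⌋=18 ⌊8805/466⌋=18 ⌊9196/466⌋=19 ⌊9587/466⌋=20 ⌊9978/466⌋=21 ⌊10369/466⌋=22 ⌊10760/466⌋=23 ⌊11151/466⌋=23 ⌊11542/466⌋=24
  n=30…39: ⌊11933/466⌋=25 ⌊12324/466⌋=26 ⌊12715/466⌋=27 ⌊13106/466⌋=28 ⌊13497/466⌋=28 ⌊13888/466⌋=29 ⌊14279/466⌋=30 ⌊14670/466⌋=31 ⌊15061/466⌋=32 ⌊15452/466⌋=33
  n=40…49: ⌊15843/466⌋=33 ⌊16234/466⌋=34 ⌊16625/466⌋=35 ⌊17016/466⌋=36 ⌊17407/466⌋=37 ⌊17798/466⌋=38 ⌊18189/466⌋=39 ⌊18580/466⌋=39 ⌊18971/466⌋=40 ⌊19362/466⌋=41
  n=50…59: ⌊19753/466⌋=42 ⌊20144/466⌋=43 ⌊20535/466⌋=44 ⌊20926/466⌋=44 ⌊21317/466⌋=45 ⌊21708/466⌋=46 ⌊22099/466⌋=47 ⌊22490/466⌋=48 ⌊22881/466⌋=49 ⌊23272/466⌋=49
  n=60…69: ⌊23663/466⌋=50 ⌊24054/466⌋=51 ⌊24445/466⌋=52 ⌊24836/466⌋=53 ⌊25227/466⌋=54 ⌊25618/466⌋=54 ⌊26009/466⌋=55 ⌊26400/466⌋=56 ⌊26791/466⌋=57 ⌊27182/466⌋=58
  n=70…79: ⌊27573/466⌋=59 ⌊27964/466⌋=60 ⌊28355/466⌋=60 ⌊28746/466⌋=61 ⌊29137/466⌋=62 ⌊29528/466⌋=63 ⌊29919/466⌋=64 ⌊30310/466⌋=65 ⌊30701/466⌋=65 ⌊31092/466⌋=66
  n=80…89: ⌊31483/466⌋=67 ⌊31874/466⌋=68 ⌊32265/466⌋=69 ⌊32656/466⌋=70 ⌊33047/466⌋=70 ⌊33438/466⌋=71 ⌊33829/466⌋=72 ⌊34220/466⌋=73 ⌊34611/466⌋=74 ⌊35002/466⌋=75
  n=90…99: ⌊35393/466⌋=75 ⌊35784/466⌋=76 ⌊36175/466⌋=77 ⌊36566/466⌋=78 ⌊36957/466⌋=79 ⌊37348/466⌋=80 ⌊37739/466⌋=80 ⌊38130/466⌋=81 ⌊38521/466⌋=82 ⌊38912/466⌋=83
  n=100…109: ⌊39303/466⌋=84 ⌊39694/466⌋=85 ⌊40085/466⌋=86 ⌊40476/466⌋=86 ⌊40867/466⌋=87 ⌊41258/466⌋=88 ⌊41649/466⌋=89 ⌊42040/466⌋=90 ⌊42431/466⌋=91 ⌊42822/466⌋=91
  n=110…119: ⌊43213/466⌋=92 ⌊43604/466⌋=93 ⌊43995/466⌋=94 ⌊44386/466⌋=95 ⌊44777/466⌋=96 ⌊45168/466⌋=96 ⌊45559/466⌋=97 ⌊45950/466⌋=98 ⌊46341/466⌋=99 ⌊46732/466⌋=100
  n=120…129: ⌊47123/466⌋=101 ⌊47514/466⌋=101 ⌊47905/466⌋=102 ⌊48296/466⌋=103 ⌊48687/466⌋=104 ⌊49078/466⌋=105 ⌊49469/466⌋=106 ⌊49860/466⌋=106 ⌊50251/466⌋=107 ⌊50642/466⌋=108
  n=130…133: ⌊51033/466⌋=109 ⌊51424/466⌋=110 ⌊51815/466⌋=111 ⌊52206/466⌋=112
s_n = t_(n+1) − t_n for n = 0 … 132 gives
prefix = 1101111101111110111110111110111110111110111111011111011111011111011111101111101111101111101111101111110111110111110111110111110111111
slide a length-5 window over [0..4] … [128..132] (129 windows); first occurrence of each distinct factor:
  [  0..  4] 11011
  [  1..  5] 10111
  [  2..  6] 01111
  [  3..  7] 11111
  [  4..  8] 11110
  [  5..  9] 11101
  (the other 123 windows repeat one of these)
distinct factors: {01111, 10111, 11011, 11101, 11110, 11111}
count = 6  (Sturmian bound for length 5 is 6)

6


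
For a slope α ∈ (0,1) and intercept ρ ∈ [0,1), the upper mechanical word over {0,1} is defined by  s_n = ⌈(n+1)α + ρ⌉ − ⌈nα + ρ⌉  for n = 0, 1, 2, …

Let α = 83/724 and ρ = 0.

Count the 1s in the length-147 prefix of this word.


#1s = Σ_{n=0}^{146} s_n = Σ_{n=0}^{146} (⌈(n+1)α+ρ⌉ − ⌈nα+ρ⌉)
the sum telescopes: every ⌈nα+ρ⌉ with 0 < n < 147 appears once with + and once with −, leaving ⌈147α+ρ⌉ − ⌈0·α+ρ⌉
147α + ρ = (147·83) / 724 = 12201/724
ρ = 0/724
⌈12201/724⌉ = 17,  ⌈0/724⌉ = 0
#1s = 17 − 0 = 17

17


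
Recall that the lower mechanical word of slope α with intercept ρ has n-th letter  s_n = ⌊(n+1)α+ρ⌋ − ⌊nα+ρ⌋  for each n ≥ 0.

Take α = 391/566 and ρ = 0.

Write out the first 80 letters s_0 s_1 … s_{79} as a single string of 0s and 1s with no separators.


n=0: ⌊(1·391)/566⌋ − ⌊(0·391)/566⌋ = ⌊391/566⌋ − ⌊0/566⌋ = 0 − 0 = 0
n=1: ⌊(2·391)/566⌋ − ⌊(1·391)/566⌋ = ⌊782/566⌋ − ⌊391/566⌋ = 1 − 0 = 1
n=2: ⌊(3·391)/566⌋ − ⌊(2·391)/566⌋ = ⌊1173/566⌋ − ⌊782/566⌋ = 2 − 1 = 1
n=3: ⌊(4·391)/566⌋ − ⌊(3·391)/566⌋ = ⌊1564/566⌋ − ⌊1173/566⌋ = 2 − 2 = 0
n=4: ⌊(5·391)/566⌋ − ⌊(4·391)/566⌋ = ⌊1955/566⌋ − ⌊1564/566⌋ = 3 − 2 = 1
n=5: ⌊(6·391)/566⌋ − ⌊(5·391)/566⌋ = ⌊2346/566⌋ − ⌊1955/566⌋ = 4 − 3 = 1
n=6: ⌊(7·391)/566⌋ − ⌊(6·391)/566⌋ = ⌊2737/566⌋ − ⌊2346/566⌋ = 4 − 4 = 0
n=7: ⌊(8·391)/566⌋ − ⌊(7·391)/566⌋ = ⌊3128/566⌋ − ⌊2737/566⌋ = 5 − 4 = 1
n=8: ⌊(9·391)/566⌋ − ⌊(8·391)/566⌋ = ⌊3519/566⌋ − ⌊3128/566⌋ = 6 − 5 = 1
n=9: ⌊(10·391)/566⌋ − ⌊(9·391)/566⌋ = ⌊3910/566⌋ − ⌊3519/566⌋ = 6 − 6 = 0
n=10: ⌊(11·391)/566⌋ − ⌊(10·391)/566⌋ = ⌊4301/566⌋ − ⌊3910/566⌋ = 7 − 6 = 1
n=11: ⌊(12·391)/566⌋ − ⌊(11·391)/566⌋ = ⌊4692/566⌋ − ⌊4301/566⌋ = 8 − 7 = 1
n=12: ⌊(13·391)/566⌋ − ⌊(12·391)/566⌋ = ⌊5083/566⌋ − ⌊4692/566⌋ = 8 − 8 = 0
n=13: ⌊(14·391)/566⌋ − ⌊(13·391)/566⌋ = ⌊5474/566⌋ − ⌊5083/566⌋ = 9 − 8 = 1
n=14: ⌊(15·391)/566⌋ − ⌊(14·391)/566⌋ = ⌊5865/566⌋ − ⌊5474/566⌋ = 10 − 9 = 1
n=15: ⌊(16·391)/566⌋ − ⌊(15·391)/566⌋ = ⌊6256/566⌋ − ⌊5865/566⌋ = 11 − 10 = 1
n=16: ⌊(17·391)/566⌋ − ⌊(16·391)/566⌋ = ⌊6647/566⌋ − ⌊6256/566⌋ = 11 − 11 = 0
n=17: ⌊(18·391)/566⌋ − ⌊(17·391)/566⌋ = ⌊7038/566⌋ − ⌊6647/566⌋ = 12 − 11 = 1
n=18: ⌊(19·391)/566⌋ − ⌊(18·391)/566⌋ = ⌊7429/566⌋ − ⌊7038/566⌋ = 13 − 12 = 1
n=19: ⌊(20·391)/566⌋ − ⌊(19·391)/566⌋ = ⌊7820/566⌋ − ⌊7429/566⌋ = 13 − 13 = 0
n=20: ⌊(21·391)/566⌋ − ⌊(20·391)/566⌋ = ⌊8211/566⌋ − ⌊7820/566⌋ = 14 − 13 = 1
n=21: ⌊(22·391)/566⌋ − ⌊(21·391)/566⌋ = ⌊8602/566⌋ − ⌊8211/566⌋ = 15 − 14 = 1
n=22: ⌊(23·391)/566⌋ − ⌊(22·391)/566⌋ = ⌊8993/566⌋ − ⌊8602/566⌋ = 15 − 15 = 0
n=23: ⌊(24·391)/566⌋ − ⌊(23·391)/566⌋ = ⌊9384/566⌋ − ⌊8993/566⌋ = 16 − 15 = 1
n=24: ⌊(25·391)/566⌋ − ⌊(24·391)/566⌋ = ⌊9775/566⌋ − ⌊9384/566⌋ = 17 − 16 = 1
n=25: ⌊(26·391)/566⌋ − ⌊(25·391)/566⌋ = ⌊10166/566⌋ − ⌊9775/566⌋ = 17 − 17 = 0
n=26: ⌊(27·391)/566⌋ − ⌊(26·391)/566⌋ = ⌊10557/566⌋ − ⌊10166/566⌋ = 18 − 17 = 1
n=27: ⌊(28·391)/566⌋ − ⌊(27·391)/566⌋ = ⌊10948/566⌋ − ⌊10557/566⌋ = 19 − 18 = 1
n=28: ⌊(29·391)/566⌋ − ⌊(28·391)/566⌋ = ⌊11339/566⌋ − ⌊10948/566⌋ = 20 − 19 = 1
n=29: ⌊(30·391)/566⌋ − ⌊(29·391)/566⌋ = ⌊11730/566⌋ − ⌊11339/566⌋ = 20 − 20 = 0
n=30: ⌊(31·391)/566⌋ − ⌊(30·391)/566⌋ = ⌊12121/566⌋ − ⌊11730/566⌋ = 21 − 20 = 1
n=31: ⌊(32·391)/566⌋ − ⌊(31·391)/566⌋ = ⌊12512/566⌋ − ⌊12121/566⌋ = 22 − 21 = 1
n=32: ⌊(33·391)/566⌋ − ⌊(32·391)/566⌋ = ⌊12903/566⌋ − ⌊12512/566⌋ = 22 − 22 = 0
n=33: ⌊(34·391)/566⌋ − ⌊(33·391)/566⌋ = ⌊13294/566⌋ − ⌊12903/566⌋ = 23 − 22 = 1
n=34: ⌊(35·391)/566⌋ − ⌊(34·391)/566⌋ = ⌊13685/566⌋ − ⌊13294/566⌋ = 24 − 23 = 1
n=35: ⌊(36·391)/566⌋ − ⌊(35·391)/566⌋ = ⌊14076/566⌋ − ⌊13685/566⌋ = 24 − 24 = 0
n=36: ⌊(37·391)/566⌋ − ⌊(36·391)/566⌋ = ⌊14467/566⌋ − ⌊14076/566⌋ = 25 − 24 = 1
n=37: ⌊(38·391)/566⌋ − ⌊(37·391)/566⌋ = ⌊14858/566⌋ − ⌊14467/566⌋ = 26 − 25 = 1
n=38: ⌊(39·391)/566⌋ − ⌊(38·391)/566⌋ = ⌊15249/566⌋ − ⌊14858/566⌋ = 26 − 26 = 0
n=39: ⌊(40·391)/566⌋ − ⌊(39·391)/566⌋ = ⌊15640/566⌋ − ⌊15249/566⌋ = 27 − 26 = 1
n=40: ⌊(41·391)/566⌋ − ⌊(40·391)/566⌋ = ⌊16031/566⌋ − ⌊15640/566⌋ = 28 − 27 = 1
n=41: ⌊(42·391)/566⌋ − ⌊(41·391)/566⌋ = ⌊16422/566⌋ − ⌊16031/566⌋ = 29 − 28 = 1
n=42: ⌊(43·391)/566⌋ − ⌊(42·391)/566⌋ = ⌊16813/566⌋ − ⌊16422/566⌋ = 29 − 29 = 0
n=43: ⌊(44·391)/566⌋ − ⌊(43·391)/566⌋ = ⌊17204/566⌋ − ⌊16813/566⌋ = 30 − 29 = 1
n=44: ⌊(45·391)/566⌋ − ⌊(44·391)/566⌋ = ⌊17595/566⌋ − ⌊17204/566⌋ = 31 − 30 = 1
n=45: ⌊(46·391)/566⌋ − ⌊(45·391)/566⌋ = ⌊17986/566⌋ − ⌊17595/566⌋ = 31 − 31 = 0
n=46: ⌊(47·391)/566⌋ − ⌊(46·391)/566⌋ = ⌊18377/566⌋ − ⌊17986/566⌋ = 32 − 31 = 1
n=47: ⌊(48·391)/566⌋ − ⌊(47·391)/566⌋ = ⌊18768/566⌋ − ⌊18377/566⌋ = 33 − 32 = 1
n=48: ⌊(49·391)/566⌋ − ⌊(48·391)/566⌋ = ⌊19159/566⌋ − ⌊18768/566⌋ = 33 − 33 = 0
n=49: ⌊(50·391)/566⌋ − ⌊(49·391)/566⌋ = ⌊19550/566⌋ − ⌊19159/566⌋ = 34 − 33 = 1
n=50: ⌊(51·391)/566⌋ − ⌊(50·391)/566⌋ = ⌊19941/566⌋ − ⌊19550/566⌋ = 35 − 34 = 1
n=51: ⌊(52·391)/566⌋ − ⌊(51·391)/566⌋ = ⌊20332/566⌋ − ⌊19941/566⌋ = 35 − 35 = 0
n=52: ⌊(53·391)/566⌋ − ⌊(52·391)/566⌋ = ⌊20723/566⌋ − ⌊20332/566⌋ = 36 − 35 = 1
n=53: ⌊(54·391)/566⌋ − ⌊(53·391)/566⌋ = ⌊21114/566⌋ − ⌊20723/566⌋ = 37 − 36 = 1
n=54: ⌊(55·391)/566⌋ − ⌊(54·391)/566⌋ = ⌊21505/566⌋ − ⌊21114/566⌋ = 37 − 37 = 0
n=55: ⌊(56·391)/566⌋ − ⌊(55·391)/566⌋ = ⌊21896/566⌋ − ⌊21505/566⌋ = 38 − 37 = 1
n=56: ⌊(57·391)/566⌋ − ⌊(56·391)/566⌋ = ⌊22287/566⌋ − ⌊21896/566⌋ = 39 − 38 = 1
n=57: ⌊(58·391)/566⌋ − ⌊(57·391)/566⌋ = ⌊22678/566⌋ − ⌊22287/566⌋ = 40 − 39 = 1
n=58: ⌊(59·391)/566⌋ − ⌊(58·391)/566⌋ = ⌊23069/566⌋ − ⌊22678/566⌋ = 40 − 40 = 0
n=59: ⌊(60·391)/566⌋ − ⌊(59·391)/566⌋ = ⌊23460/566⌋ − ⌊23069/566⌋ = 41 − 40 = 1
n=60: ⌊(61·391)/566⌋ − ⌊(60·391)/566⌋ = ⌊23851/566⌋ − ⌊23460/566⌋ = 42 − 41 = 1
n=61: ⌊(62·391)/566⌋ − ⌊(61·391)/566⌋ = ⌊24242/566⌋ − ⌊23851/566⌋ = 42 − 42 = 0
n=62: ⌊(63·391)/566⌋ − ⌊(62·391)/566⌋ = ⌊24633/566⌋ − ⌊24242/566⌋ = 43 − 42 = 1
n=63: ⌊(64·391)/566⌋ − ⌊(63·391)/566⌋ = ⌊25024/566⌋ − ⌊24633/566⌋ = 44 − 43 = 1
n=64: ⌊(65·391)/566⌋ − ⌊(64·391)/566⌋ = ⌊25415/566⌋ − ⌊25024/566⌋ = 44 − 44 = 0
n=65: ⌊(66·391)/566⌋ − ⌊(65·391)/566⌋ = ⌊25806/566⌋ − ⌊25415/566⌋ = 45 − 44 = 1
n=66: ⌊(67·391)/566⌋ − ⌊(66·391)/566⌋ = ⌊26197/566⌋ − ⌊25806/566⌋ = 46 − 45 = 1
n=67: ⌊(68·391)/566⌋ − ⌊(67·391)/566⌋ = ⌊26588/566⌋ − ⌊26197/566⌋ = 46 − 46 = 0
n=68: ⌊(69·391)/566⌋ − ⌊(68·391)/566⌋ = ⌊26979/566⌋ − ⌊26588/566⌋ = 47 − 46 = 1
n=69: ⌊(70·391)/566⌋ − ⌊(69·391)/566⌋ = ⌊27370/566⌋ − ⌊26979/566⌋ = 48 − 47 = 1
n=70: ⌊(71·391)/566⌋ − ⌊(70·391)/566⌋ = ⌊27761/566⌋ − ⌊27370/566⌋ = 49 − 48 = 1
n=71: ⌊(72·391)/566⌋ − ⌊(71·391)/566⌋ = ⌊28152/566⌋ − ⌊27761/566⌋ = 49 − 49 = 0
n=72: ⌊(73·391)/566⌋ − ⌊(72·391)/566⌋ = ⌊28543/566⌋ − ⌊28152/566⌋ = 50 − 49 = 1
n=73: ⌊(74·391)/566⌋ − ⌊(73·391)/566⌋ = ⌊28934/566⌋ − ⌊28543/566⌋ = 51 − 50 = 1
n=74: ⌊(75·391)/566⌋ − ⌊(74·391)/566⌋ = ⌊29325/566⌋ − ⌊28934/566⌋ = 51 − 51 = 0
n=75: ⌊(76·391)/566⌋ − ⌊(75·391)/566⌋ = ⌊29716/566⌋ − ⌊29325/566⌋ = 52 − 51 = 1
n=76: ⌊(77·391)/566⌋ − ⌊(76·391)/566⌋ = ⌊30107/566⌋ − ⌊29716/566⌋ = 53 − 52 = 1
n=77: ⌊(78·391)/566⌋ − ⌊(77·391)/566⌋ = ⌊30498/566⌋ − ⌊30107/566⌋ = 53 − 53 = 0
n=78: ⌊(79·391)/566⌋ − ⌊(78·391)/566⌋ = ⌊30889/566⌋ − ⌊30498/566⌋ = 54 − 53 = 1
n=79: ⌊(80·391)/566⌋ − ⌊(79·391)/566⌋ = ⌊31280/566⌋ − ⌊30889/566⌋ = 55 − 54 = 1

01101101101101110110110110111011011011011101101101101101110110110110111011011011


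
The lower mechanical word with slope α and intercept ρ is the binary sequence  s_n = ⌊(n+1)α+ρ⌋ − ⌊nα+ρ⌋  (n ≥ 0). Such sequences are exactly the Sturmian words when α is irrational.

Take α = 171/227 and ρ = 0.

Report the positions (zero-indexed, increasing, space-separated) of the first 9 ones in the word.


1 2 3 5 6 7 9 10 11

n=0: ⌊171/227⌋−⌊0/227⌋ = 0−0 = 0
n=1: ⌊342/227⌋−⌊171/227⌋ = 1−0 = 1  ← one
n=2: ⌊513/227⌋−⌊342/227⌋ = 2−1 = 1  ← one
n=3: ⌊684/227⌋−⌊513/227⌋ = 3−2 = 1  ← one
n=4: ⌊855/227⌋−⌊684/227⌋ = 3−3 = 0
n=5: ⌊1026/227⌋−⌊855/227⌋ = 4−3 = 1  ← one
n=6: ⌊1197/227⌋−⌊1026/227⌋ = 5−4 = 1  ← one
n=7: ⌊1368/227⌋−⌊1197/227⌋ = 6−5 = 1  ← one
n=8: ⌊1539/227⌋−⌊1368/227⌋ = 6−6 = 0
n=9: ⌊1710/227⌋−⌊1539/227⌋ = 7−6 = 1  ← one
n=10: ⌊1881/227⌋−⌊1710/227⌋ = 8−7 = 1  ← one
n=11: ⌊2052/227⌋−⌊1881/227⌋ = 9−8 = 1  ← one
positions of the first 9 ones: 1 2 3 5 6 7 9 10 11


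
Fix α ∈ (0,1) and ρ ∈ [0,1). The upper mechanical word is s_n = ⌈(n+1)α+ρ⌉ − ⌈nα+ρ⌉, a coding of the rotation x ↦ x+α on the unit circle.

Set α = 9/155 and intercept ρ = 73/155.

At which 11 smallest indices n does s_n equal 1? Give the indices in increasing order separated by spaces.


9 26 43 60 78 95 112 129 146 164 181

n=0: ⌈82/155⌉−⌈73/155⌉ = 1−1 = 0
n=1: ⌈91/155⌉−⌈82/155⌉ = 1−1 = 0
  …
n=9: ⌈163/155⌉−⌈154/155⌉ = 2−1 = 1  ← one
n=10: ⌈172/155⌉−⌈163/155⌉ = 2−2 = 0
n=11: ⌈181/155⌉−⌈172/155⌉ = 2−2 = 0
  …
n=26: ⌈316/155⌉−⌈307/155⌉ = 3−2 = 1  ← one
n=27: ⌈325/155⌉−⌈316/155⌉ = 3−3 = 0
n=28: ⌈334/155⌉−⌈325/155⌉ = 3−3 = 0
  …
n=43: ⌈469/155⌉−⌈460/155⌉ = 4−3 = 1  ← one
n=44: ⌈478/155⌉−⌈469/155⌉ = 4−4 = 0
n=45: ⌈487/155⌉−⌈478/155⌉ = 4−4 = 0
  …
n=60: ⌈622/155⌉−⌈613/155⌉ = 5−4 = 1  ← one
n=61: ⌈631/155⌉−⌈622/155⌉ = 5−5 = 0
n=62: ⌈640/155⌉−⌈631/155⌉ = 5−5 = 0
  …
n=78: ⌈784/155⌉−⌈775/155⌉ = 6−5 = 1  ← one
n=79: ⌈793/155⌉−⌈784/155⌉ = 6−6 = 0
n=80: ⌈802/155⌉−⌈793/155⌉ = 6−6 = 0
  …
n=95: ⌈937/155⌉−⌈928/155⌉ = 7−6 = 1  ← one
n=96: ⌈946/155⌉−⌈937/155⌉ = 7−7 = 0
n=97: ⌈955/155⌉−⌈946/155⌉ = 7−7 = 0
  …
n=112: ⌈1090/155⌉−⌈1081/155⌉ = 8−7 = 1  ← one
n=113: ⌈1099/155⌉−⌈1090/155⌉ = 8−8 = 0
n=114: ⌈1108/155⌉−⌈1099/155⌉ = 8−8 = 0
  …
n=129: ⌈1243/155⌉−⌈1234/155⌉ = 9−8 = 1  ← one
n=130: ⌈1252/155⌉−⌈1243/155⌉ = 9−9 = 0
n=131: ⌈1261/155⌉−⌈1252/155⌉ = 9−9 = 0
  …
n=146: ⌈1396/155⌉−⌈1387/155⌉ = 10−9 = 1  ← one
n=147: ⌈1405/155⌉−⌈1396/155⌉ = 10−10 = 0
n=148: ⌈1414/155⌉−⌈1405/155⌉ = 10−10 = 0
  …
n=164: ⌈1558/155⌉−⌈1549/155⌉ = 11−10 = 1  ← one
n=165: ⌈1567/155⌉−⌈1558/155⌉ = 11−11 = 0
n=166: ⌈1576/155⌉−⌈1567/155⌉ = 11−11 = 0
  …
n=181: ⌈1711/155⌉−⌈1702/155⌉ = 12−11 = 1  ← one
positions of the first 11 ones: 9 26 43 60 78 95 112 129 146 164 181


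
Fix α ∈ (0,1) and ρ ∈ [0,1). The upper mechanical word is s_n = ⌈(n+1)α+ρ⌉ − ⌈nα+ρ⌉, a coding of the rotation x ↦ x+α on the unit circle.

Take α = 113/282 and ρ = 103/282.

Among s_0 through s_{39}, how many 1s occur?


16

#1s = Σ_{n=0}^{39} s_n = Σ_{n=0}^{39} (⌈(n+1)α+ρ⌉ − ⌈nα+ρ⌉)
the sum telescopes: every ⌈nα+ρ⌉ with 0 < n < 40 appears once with + and once with −, leaving ⌈40α+ρ⌉ − ⌈0·α+ρ⌉
40α + ρ = (40·113 + 103) / 282 = 4623/282
ρ = 103/282
⌈4623/282⌉ = 17,  ⌈103/282⌉ = 1
#1s = 17 − 1 = 16


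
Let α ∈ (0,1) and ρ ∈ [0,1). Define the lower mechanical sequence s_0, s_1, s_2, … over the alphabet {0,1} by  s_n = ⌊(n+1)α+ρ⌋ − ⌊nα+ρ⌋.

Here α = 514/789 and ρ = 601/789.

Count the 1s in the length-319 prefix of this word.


#1s = Σ_{n=0}^{318} s_n = Σ_{n=0}^{318} (⌊(n+1)α+ρ⌋ − ⌊nα+ρ⌋)
the sum telescopes: every ⌊nα+ρ⌋ with 0 < n < 319 appears once with + and once with −, leaving ⌊319α+ρ⌋ − ⌊0·α+ρ⌋
319α + ρ = (319·514 + 601) / 789 = 164567/789
ρ = 601/789
⌊164567/789⌋ = 208,  ⌊601/789⌋ = 0
#1s = 208 − 0 = 208

208


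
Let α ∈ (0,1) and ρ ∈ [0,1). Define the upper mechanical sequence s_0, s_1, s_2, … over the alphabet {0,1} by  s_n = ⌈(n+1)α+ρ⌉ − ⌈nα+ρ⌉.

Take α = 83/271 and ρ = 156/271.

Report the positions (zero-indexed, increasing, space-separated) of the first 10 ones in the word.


n=0: ⌈239/271⌉−⌈156/271⌉ = 1−1 = 0
n=1: ⌈322/271⌉−⌈239/271⌉ = 2−1 = 1  ← one
n=2: ⌈405/271⌉−⌈322/271⌉ = 2−2 = 0
n=3: ⌈488/271⌉−⌈405/271⌉ = 2−2 = 0
n=4: ⌈571/271⌉−⌈488/271⌉ = 3−2 = 1  ← one
n=5: ⌈654/271⌉−⌈571/271⌉ = 3−3 = 0
n=6: ⌈737/271⌉−⌈654/271⌉ = 3−3 = 0
n=7: ⌈820/271⌉−⌈737/271⌉ = 4−3 = 1  ← one
n=8: ⌈903/271⌉−⌈820/271⌉ = 4−4 = 0
n=9: ⌈986/271⌉−⌈903/271⌉ = 4−4 = 0
n=10: ⌈1069/271⌉−⌈986/271⌉ = 4−4 = 0
n=11: ⌈1152/271⌉−⌈1069/271⌉ = 5−4 = 1  ← one
n=12: ⌈1235/271⌉−⌈1152/271⌉ = 5−5 = 0
n=13: ⌈1318/271⌉−⌈1235/271⌉ = 5−5 = 0
n=14: ⌈1401/271⌉−⌈1318/271⌉ = 6−5 = 1  ← one
n=15: ⌈1484/271⌉−⌈1401/271⌉ = 6−6 = 0
n=16: ⌈1567/271⌉−⌈1484/271⌉ = 6−6 = 0
n=17: ⌈1650/271⌉−⌈1567/271⌉ = 7−6 = 1  ← one
n=18: ⌈1733/271⌉−⌈1650/271⌉ = 7−7 = 0
n=19: ⌈1816/271⌉−⌈1733/271⌉ = 7−7 = 0
n=20: ⌈1899/271⌉−⌈1816/271⌉ = 8−7 = 1  ← one
n=21: ⌈1982/271⌉−⌈1899/271⌉ = 8−8 = 0
n=22: ⌈2065/271⌉−⌈1982/271⌉ = 8−8 = 0
n=23: ⌈2148/271⌉−⌈2065/271⌉ = 8−8 = 0
n=24: ⌈2231/271⌉−⌈2148/271⌉ = 9−8 = 1  ← one
n=25: ⌈2314/271⌉−⌈2231/271⌉ = 9−9 = 0
n=26: ⌈2397/271⌉−⌈2314/271⌉ = 9−9 = 0
n=27: ⌈2480/271⌉−⌈2397/271⌉ = 10−9 = 1  ← one
n=28: ⌈2563/271⌉−⌈2480/271⌉ = 10−10 = 0
n=29: ⌈2646/271⌉−⌈2563/271⌉ = 10−10 = 0
n=30: ⌈2729/271⌉−⌈2646/271⌉ = 11−10 = 1  ← one
positions of the first 10 ones: 1 4 7 11 14 17 20 24 27 30

1 4 7 11 14 17 20 24 27 30


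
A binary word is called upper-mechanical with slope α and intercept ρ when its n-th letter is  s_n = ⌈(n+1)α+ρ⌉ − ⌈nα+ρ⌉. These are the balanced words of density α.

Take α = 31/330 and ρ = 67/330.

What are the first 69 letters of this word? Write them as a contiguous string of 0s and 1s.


000000001000000000010000000001000000000010000000000100000000010000000

n=0: ⌈(1·31+67)/330⌉ − ⌈(0·31+67)/330⌉ = ⌈98/330⌉ − ⌈67/330⌉ = 1 − 1 = 0
n=1: ⌈(2·31+67)/330⌉ − ⌈(1·31+67)/330⌉ = ⌈129/330⌉ − ⌈98/330⌉ = 1 − 1 = 0
n=2: ⌈(3·31+67)/330⌉ − ⌈(2·31+67)/330⌉ = ⌈160/330⌉ − ⌈129/330⌉ = 1 − 1 = 0
n=3: ⌈(4·31+67)/330⌉ − ⌈(3·31+67)/330⌉ = ⌈191/330⌉ − ⌈160/330⌉ = 1 − 1 = 0
n=4: ⌈(5·31+67)/330⌉ − ⌈(4·31+67)/330⌉ = ⌈222/330⌉ − ⌈191/330⌉ = 1 − 1 = 0
n=5: ⌈(6·31+67)/330⌉ − ⌈(5·31+67)/330⌉ = ⌈253/330⌉ − ⌈222/330⌉ = 1 − 1 = 0
n=6: ⌈(7·31+67)/330⌉ − ⌈(6·31+67)/330⌉ = ⌈284/330⌉ − ⌈253/330⌉ = 1 − 1 = 0
n=7: ⌈(8·31+67)/330⌉ − ⌈(7·31+67)/330⌉ = ⌈315/330⌉ − ⌈284/330⌉ = 1 − 1 = 0
n=8: ⌈(9·31+67)/330⌉ − ⌈(8·31+67)/330⌉ = ⌈346/330⌉ − ⌈315/330⌉ = 2 − 1 = 1
n=9: ⌈(10·31+67)/330⌉ − ⌈(9·31+67)/330⌉ = ⌈377/330⌉ − ⌈346/330⌉ = 2 − 2 = 0
n=10: ⌈(11·31+67)/330⌉ − ⌈(10·31+67)/330⌉ = ⌈408/330⌉ − ⌈377/330⌉ = 2 − 2 = 0
n=11: ⌈(12·31+67)/330⌉ − ⌈(11·31+67)/330⌉ = ⌈439/330⌉ − ⌈408/330⌉ = 2 − 2 = 0
n=12: ⌈(13·31+67)/330⌉ − ⌈(12·31+67)/330⌉ = ⌈470/330⌉ − ⌈439/330⌉ = 2 − 2 = 0
n=13: ⌈(14·31+67)/330⌉ − ⌈(13·31+67)/330⌉ = ⌈501/330⌉ − ⌈470/330⌉ = 2 − 2 = 0
n=14: ⌈(15·31+67)/330⌉ − ⌈(14·31+67)/330⌉ = ⌈532/330⌉ − ⌈501/330⌉ = 2 − 2 = 0
n=15: ⌈(16·31+67)/330⌉ − ⌈(15·31+67)/330⌉ = ⌈563/330⌉ − ⌈532/330⌉ = 2 − 2 = 0
n=16: ⌈(17·31+67)/330⌉ − ⌈(16·31+67)/330⌉ = ⌈594/330⌉ − ⌈563/330⌉ = 2 − 2 = 0
n=17: ⌈(18·31+67)/330⌉ − ⌈(17·31+67)/330⌉ = ⌈625/330⌉ − ⌈594/330⌉ = 2 − 2 = 0
n=18: ⌈(19·31+67)/330⌉ − ⌈(18·31+67)/330⌉ = ⌈656/330⌉ − ⌈625/330⌉ = 2 − 2 = 0
n=19: ⌈(20·31+67)/330⌉ − ⌈(19·31+67)/330⌉ = ⌈687/330⌉ − ⌈656/330⌉ = 3 − 2 = 1
n=20: ⌈(21·31+67)/330⌉ − ⌈(20·31+67)/330⌉ = ⌈718/330⌉ − ⌈687/330⌉ = 3 − 3 = 0
n=21: ⌈(22·31+67)/330⌉ − ⌈(21·31+67)/330⌉ = ⌈749/330⌉ − ⌈718/330⌉ = 3 − 3 = 0
n=22: ⌈(23·31+67)/330⌉ − ⌈(22·31+67)/330⌉ = ⌈780/330⌉ − ⌈749/330⌉ = 3 − 3 = 0
n=23: ⌈(24·31+67)/330⌉ − ⌈(23·31+67)/330⌉ = ⌈811/330⌉ − ⌈780/330⌉ = 3 − 3 = 0
n=24: ⌈(25·31+67)/330⌉ − ⌈(24·31+67)/330⌉ = ⌈842/330⌉ − ⌈811/330⌉ = 3 − 3 = 0
n=25: ⌈(26·31+67)/330⌉ − ⌈(25·31+67)/330⌉ = ⌈873/330⌉ − ⌈842/330⌉ = 3 − 3 = 0
n=26: ⌈(27·31+67)/330⌉ − ⌈(26·31+67)/330⌉ = ⌈904/330⌉ − ⌈873/330⌉ = 3 − 3 = 0
n=27: ⌈(28·31+67)/330⌉ − ⌈(27·31+67)/330⌉ = ⌈935/330⌉ − ⌈904/330⌉ = 3 − 3 = 0
n=28: ⌈(29·31+67)/330⌉ − ⌈(28·31+67)/330⌉ = ⌈966/330⌉ − ⌈935/330⌉ = 3 − 3 = 0
n=29: ⌈(30·31+67)/330⌉ − ⌈(29·31+67)/330⌉ = ⌈997/330⌉ − ⌈966/330⌉ = 4 − 3 = 1
n=30: ⌈(31·31+67)/330⌉ − ⌈(30·31+67)/330⌉ = ⌈1028/330⌉ − ⌈997/330⌉ = 4 − 4 = 0
n=31: ⌈(32·31+67)/330⌉ − ⌈(31·31+67)/330⌉ = ⌈1059/330⌉ − ⌈1028/330⌉ = 4 − 4 = 0
n=32: ⌈(33·31+67)/330⌉ − ⌈(32·31+67)/330⌉ = ⌈1090/330⌉ − ⌈1059/330⌉ = 4 − 4 = 0
n=33: ⌈(34·31+67)/330⌉ − ⌈(33·31+67)/330⌉ = ⌈1121/330⌉ − ⌈1090/330⌉ = 4 − 4 = 0
n=34: ⌈(35·31+67)/330⌉ − ⌈(34·31+67)/330⌉ = ⌈1152/330⌉ − ⌈1121/330⌉ = 4 − 4 = 0
n=35: ⌈(36·31+67)/330⌉ − ⌈(35·31+67)/330⌉ = ⌈1183/330⌉ − ⌈1152/330⌉ = 4 − 4 = 0
n=36: ⌈(37·31+67)/330⌉ − ⌈(36·31+67)/330⌉ = ⌈1214/330⌉ − ⌈1183/330⌉ = 4 − 4 = 0
n=37: ⌈(38·31+67)/330⌉ − ⌈(37·31+67)/330⌉ = ⌈1245/330⌉ − ⌈1214/330⌉ = 4 − 4 = 0
n=38: ⌈(39·31+67)/330⌉ − ⌈(38·31+67)/330⌉ = ⌈1276/330⌉ − ⌈1245/330⌉ = 4 − 4 = 0
n=39: ⌈(40·31+67)/330⌉ − ⌈(39·31+67)/330⌉ = ⌈1307/330⌉ − ⌈1276/330⌉ = 4 − 4 = 0
n=40: ⌈(41·31+67)/330⌉ − ⌈(40·31+67)/330⌉ = ⌈1338/330⌉ − ⌈1307/330⌉ = 5 − 4 = 1
n=41: ⌈(42·31+67)/330⌉ − ⌈(41·31+67)/330⌉ = ⌈1369/330⌉ − ⌈1338/330⌉ = 5 − 5 = 0
n=42: ⌈(43·31+67)/330⌉ − ⌈(42·31+67)/330⌉ = ⌈1400/330⌉ − ⌈1369/330⌉ = 5 − 5 = 0
n=43: ⌈(44·31+67)/330⌉ − ⌈(43·31+67)/330⌉ = ⌈1431/330⌉ − ⌈1400/330⌉ = 5 − 5 = 0
n=44: ⌈(45·31+67)/330⌉ − ⌈(44·31+67)/330⌉ = ⌈1462/330⌉ − ⌈1431/330⌉ = 5 − 5 = 0
n=45: ⌈(46·31+67)/330⌉ − ⌈(45·31+67)/330⌉ = ⌈1493/330⌉ − ⌈1462/330⌉ = 5 − 5 = 0
n=46: ⌈(47·31+67)/330⌉ − ⌈(46·31+67)/330⌉ = ⌈1524/330⌉ − ⌈1493/330⌉ = 5 − 5 = 0
n=47: ⌈(48·31+67)/330⌉ − ⌈(47·31+67)/330⌉ = ⌈1555/330⌉ − ⌈1524/330⌉ = 5 − 5 = 0
n=48: ⌈(49·31+67)/330⌉ − ⌈(48·31+67)/330⌉ = ⌈1586/330⌉ − ⌈1555/330⌉ = 5 − 5 = 0
n=49: ⌈(50·31+67)/330⌉ − ⌈(49·31+67)/330⌉ = ⌈1617/330⌉ − ⌈1586/330⌉ = 5 − 5 = 0
n=50: ⌈(51·31+67)/330⌉ − ⌈(50·31+67)/330⌉ = ⌈1648/330⌉ − ⌈1617/330⌉ = 5 − 5 = 0
n=51: ⌈(52·31+67)/330⌉ − ⌈(51·31+67)/330⌉ = ⌈1679/330⌉ − ⌈1648/330⌉ = 6 − 5 = 1
n=52: ⌈(53·31+67)/330⌉ − ⌈(52·31+67)/330⌉ = ⌈1710/330⌉ − ⌈1679/330⌉ = 6 − 6 = 0
n=53: ⌈(54·31+67)/330⌉ − ⌈(53·31+67)/330⌉ = ⌈1741/330⌉ − ⌈1710/330⌉ = 6 − 6 = 0
n=54: ⌈(55·31+67)/330⌉ − ⌈(54·31+67)/330⌉ = ⌈1772/330⌉ − ⌈1741/330⌉ = 6 − 6 = 0
n=55: ⌈(56·31+67)/330⌉ − ⌈(55·31+67)/330⌉ = ⌈1803/330⌉ − ⌈1772/330⌉ = 6 − 6 = 0
n=56: ⌈(57·31+67)/330⌉ − ⌈(56·31+67)/330⌉ = ⌈1834/330⌉ − ⌈1803/330⌉ = 6 − 6 = 0
n=57: ⌈(58·31+67)/330⌉ − ⌈(57·31+67)/330⌉ = ⌈1865/330⌉ − ⌈1834/330⌉ = 6 − 6 = 0
n=58: ⌈(59·31+67)/330⌉ − ⌈(58·31+67)/330⌉ = ⌈1896/330⌉ − ⌈1865/330⌉ = 6 − 6 = 0
n=59: ⌈(60·31+67)/330⌉ − ⌈(59·31+67)/330⌉ = ⌈1927/330⌉ − ⌈1896/330⌉ = 6 − 6 = 0
n=60: ⌈(61·31+67)/330⌉ − ⌈(60·31+67)/330⌉ = ⌈1958/330⌉ − ⌈1927/330⌉ = 6 − 6 = 0
n=61: ⌈(62·31+67)/330⌉ − ⌈(61·31+67)/330⌉ = ⌈1989/330⌉ − ⌈1958/330⌉ = 7 − 6 = 1
n=62: ⌈(63·31+67)/330⌉ − ⌈(62·31+67)/330⌉ = ⌈2020/330⌉ − ⌈1989/330⌉ = 7 − 7 = 0
n=63: ⌈(64·31+67)/330⌉ − ⌈(63·31+67)/330⌉ = ⌈2051/330⌉ − ⌈2020/330⌉ = 7 − 7 = 0
n=64: ⌈(65·31+67)/330⌉ − ⌈(64·31+67)/330⌉ = ⌈2082/330⌉ − ⌈2051/330⌉ = 7 − 7 = 0
n=65: ⌈(66·31+67)/330⌉ − ⌈(65·31+67)/330⌉ = ⌈2113/330⌉ − ⌈2082/330⌉ = 7 − 7 = 0
n=66: ⌈(67·31+67)/330⌉ − ⌈(66·31+67)/330⌉ = ⌈2144/330⌉ − ⌈2113/330⌉ = 7 − 7 = 0
n=67: ⌈(68·31+67)/330⌉ − ⌈(67·31+67)/330⌉ = ⌈2175/330⌉ − ⌈2144/330⌉ = 7 − 7 = 0
n=68: ⌈(69·31+67)/330⌉ − ⌈(68·31+67)/330⌉ = ⌈2206/330⌉ − ⌈2175/330⌉ = 7 − 7 = 0


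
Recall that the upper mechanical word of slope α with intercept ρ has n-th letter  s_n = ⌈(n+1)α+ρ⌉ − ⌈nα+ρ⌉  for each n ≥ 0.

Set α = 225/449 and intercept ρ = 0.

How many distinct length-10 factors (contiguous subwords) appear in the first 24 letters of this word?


t_n = ⌈(n·225)/449⌉ for n = 0 … 24:
  n=0…9: ⌈0/449⌉=0 ⌈225/449⌉=1 ⌈450/449⌉=2 ⌈675/449⌉=2 ⌈900/449⌉=3 ⌈1125/449⌉=3 ⌈1350/449⌉=4 ⌈1575/449⌉=4 ⌈1800/449⌉=5 ⌈2025/449⌉=5
  n=10…19: ⌈2250/449⌉=6 ⌈2475/449⌉=6 ⌈2700/449⌉=7 ⌈2925/449⌉=7 ⌈3150/449⌉=8 ⌈3375/449⌉=8 ⌈3600/449⌉=9 ⌈3825/449⌉=9 ⌈4050/449⌉=10 ⌈4275/449⌉=10
  n=20…24: ⌈4500/449⌉=11 ⌈4725/449⌉=11 ⌈4950/449⌉=12 ⌈5175/449⌉=12 ⌈5400/449⌉=13
s_n = t_(n+1) − t_n for n = 0 … 23 gives
prefix = 110101010101010101010101
slide a length-10 window over [0..9] … [14..23] (15 windows); first occurrence of each distinct factor:
  [  0..  9] 1101010101
  [  1.. 10] 1010101010
  [  2.. 11] 0101010101
  (the other 12 windows repeat one of these)
distinct factors: {0101010101, 1010101010, 1101010101}
count = 3  (Sturmian bound for length 10 is 11)

3


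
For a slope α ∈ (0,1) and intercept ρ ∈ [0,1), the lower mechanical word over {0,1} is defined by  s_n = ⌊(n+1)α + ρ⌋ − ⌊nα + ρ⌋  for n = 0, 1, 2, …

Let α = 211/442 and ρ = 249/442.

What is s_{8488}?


1

(n+1)α + ρ = (8489·211 + 249) / 442 = 1791428/442
nα + ρ     = (8488·211 + 249) / 442 = 1791217/442
⌊1791428/442⌋ = 4053,  ⌊1791217/442⌋ = 4052
s_{8488} = 4053 − 4052 = 1


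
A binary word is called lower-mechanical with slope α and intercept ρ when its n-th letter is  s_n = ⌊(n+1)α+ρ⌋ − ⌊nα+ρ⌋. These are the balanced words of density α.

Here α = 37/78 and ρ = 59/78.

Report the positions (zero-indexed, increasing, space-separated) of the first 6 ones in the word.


0 2 4 6 8 11

n=0: ⌊96/78⌋−⌊59/78⌋ = 1−0 = 1  ← one
n=1: ⌊133/78⌋−⌊96/78⌋ = 1−1 = 0
n=2: ⌊170/78⌋−⌊133/78⌋ = 2−1 = 1  ← one
n=3: ⌊207/78⌋−⌊170/78⌋ = 2−2 = 0
n=4: ⌊244/78⌋−⌊207/78⌋ = 3−2 = 1  ← one
n=5: ⌊281/78⌋−⌊244/78⌋ = 3−3 = 0
n=6: ⌊318/78⌋−⌊281/78⌋ = 4−3 = 1  ← one
n=7: ⌊355/78⌋−⌊318/78⌋ = 4−4 = 0
n=8: ⌊392/78⌋−⌊355/78⌋ = 5−4 = 1  ← one
n=9: ⌊429/78⌋−⌊392/78⌋ = 5−5 = 0
n=10: ⌊466/78⌋−⌊429/78⌋ = 5−5 = 0
n=11: ⌊503/78⌋−⌊466/78⌋ = 6−5 = 1  ← one
positions of the first 6 ones: 0 2 4 6 8 11


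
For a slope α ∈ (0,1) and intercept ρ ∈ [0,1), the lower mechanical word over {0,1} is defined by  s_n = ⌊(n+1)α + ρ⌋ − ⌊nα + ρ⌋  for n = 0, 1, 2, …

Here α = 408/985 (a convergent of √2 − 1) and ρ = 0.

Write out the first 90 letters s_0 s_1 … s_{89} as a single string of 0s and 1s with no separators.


n=0: ⌊(1·408)/985⌋ − ⌊(0·408)/985⌋ = ⌊408/985⌋ − ⌊0/985⌋ = 0 − 0 = 0
n=1: ⌊(2·408)/985⌋ − ⌊(1·408)/985⌋ = ⌊816/985⌋ − ⌊408/985⌋ = 0 − 0 = 0
n=2: ⌊(3·408)/985⌋ − ⌊(2·408)/985⌋ = ⌊1224/985⌋ − ⌊816/985⌋ = 1 − 0 = 1
n=3: ⌊(4·408)/985⌋ − ⌊(3·408)/985⌋ = ⌊1632/985⌋ − ⌊1224/985⌋ = 1 − 1 = 0
n=4: ⌊(5·408)/985⌋ − ⌊(4·408)/985⌋ = ⌊2040/985⌋ − ⌊1632/985⌋ = 2 − 1 = 1
n=5: ⌊(6·408)/985⌋ − ⌊(5·408)/985⌋ = ⌊2448/985⌋ − ⌊2040/985⌋ = 2 − 2 = 0
n=6: ⌊(7·408)/985⌋ − ⌊(6·408)/985⌋ = ⌊2856/985⌋ − ⌊2448/985⌋ = 2 − 2 = 0
n=7: ⌊(8·408)/985⌋ − ⌊(7·408)/985⌋ = ⌊3264/985⌋ − ⌊2856/985⌋ = 3 − 2 = 1
n=8: ⌊(9·408)/985⌋ − ⌊(8·408)/985⌋ = ⌊3672/985⌋ − ⌊3264/985⌋ = 3 − 3 = 0
n=9: ⌊(10·408)/985⌋ − ⌊(9·408)/985⌋ = ⌊4080/985⌋ − ⌊3672/985⌋ = 4 − 3 = 1
n=10: ⌊(11·408)/985⌋ − ⌊(10·408)/985⌋ = ⌊4488/985⌋ − ⌊4080/985⌋ = 4 − 4 = 0
n=11: ⌊(12·408)/985⌋ − ⌊(11·408)/985⌋ = ⌊4896/985⌋ − ⌊4488/985⌋ = 4 − 4 = 0
n=12: ⌊(13·408)/985⌋ − ⌊(12·408)/985⌋ = ⌊5304/985⌋ − ⌊4896/985⌋ = 5 − 4 = 1
n=13: ⌊(14·408)/985⌋ − ⌊(13·408)/985⌋ = ⌊5712/985⌋ − ⌊5304/985⌋ = 5 − 5 = 0
n=14: ⌊(15·408)/985⌋ − ⌊(14·408)/985⌋ = ⌊6120/985⌋ − ⌊5712/985⌋ = 6 − 5 = 1
n=15: ⌊(16·408)/985⌋ − ⌊(15·408)/985⌋ = ⌊6528/985⌋ − ⌊6120/985⌋ = 6 − 6 = 0
n=16: ⌊(17·408)/985⌋ − ⌊(16·408)/985⌋ = ⌊6936/985⌋ − ⌊6528/985⌋ = 7 − 6 = 1
n=17: ⌊(18·408)/985⌋ − ⌊(17·408)/985⌋ = ⌊7344/985⌋ − ⌊6936/985⌋ = 7 − 7 = 0
n=18: ⌊(19·408)/985⌋ − ⌊(18·408)/985⌋ = ⌊7752/985⌋ − ⌊7344/985⌋ = 7 − 7 = 0
n=19: ⌊(20·408)/985⌋ − ⌊(19·408)/985⌋ = ⌊8160/985⌋ − ⌊7752/985⌋ = 8 − 7 = 1
n=20: ⌊(21·408)/985⌋ − ⌊(20·408)/985⌋ = ⌊8568/985⌋ − ⌊8160/985⌋ = 8 − 8 = 0
n=21: ⌊(22·408)/985⌋ − ⌊(21·408)/985⌋ = ⌊8976/985⌋ − ⌊8568/985⌋ = 9 − 8 = 1
n=22: ⌊(23·408)/985⌋ − ⌊(22·408)/985⌋ = ⌊9384/985⌋ − ⌊8976/985⌋ = 9 − 9 = 0
n=23: ⌊(24·408)/985⌋ − ⌊(23·408)/985⌋ = ⌊9792/985⌋ − ⌊9384/985⌋ = 9 − 9 = 0
n=24: ⌊(25·408)/985⌋ − ⌊(24·408)/985⌋ = ⌊10200/985⌋ − ⌊9792/985⌋ = 10 − 9 = 1
n=25: ⌊(26·408)/985⌋ − ⌊(25·408)/985⌋ = ⌊10608/985⌋ − ⌊10200/985⌋ = 10 − 10 = 0
n=26: ⌊(27·408)/985⌋ − ⌊(26·408)/985⌋ = ⌊11016/985⌋ − ⌊10608/985⌋ = 11 − 10 = 1
n=27: ⌊(28·408)/985⌋ − ⌊(27·408)/985⌋ = ⌊11424/985⌋ − ⌊11016/985⌋ = 11 − 11 = 0
n=28: ⌊(29·408)/985⌋ − ⌊(28·408)/985⌋ = ⌊11832/985⌋ − ⌊11424/985⌋ = 12 − 11 = 1
n=29: ⌊(30·408)/985⌋ − ⌊(29·408)/985⌋ = ⌊12240/985⌋ − ⌊11832/985⌋ = 12 − 12 = 0
n=30: ⌊(31·408)/985⌋ − ⌊(30·408)/985⌋ = ⌊12648/985⌋ − ⌊12240/985⌋ = 12 − 12 = 0
n=31: ⌊(32·408)/985⌋ − ⌊(31·408)/985⌋ = ⌊13056/985⌋ − ⌊12648/985⌋ = 13 − 12 = 1
n=32: ⌊(33·408)/985⌋ − ⌊(32·408)/985⌋ = ⌊13464/985⌋ − ⌊13056/985⌋ = 13 − 13 = 0
n=33: ⌊(34·408)/985⌋ − ⌊(33·408)/985⌋ = ⌊13872/985⌋ − ⌊13464/985⌋ = 14 − 13 = 1
n=34: ⌊(35·408)/985⌋ − ⌊(34·408)/985⌋ = ⌊14280/985⌋ − ⌊13872/985⌋ = 14 − 14 = 0
n=35: ⌊(36·408)/985⌋ − ⌊(35·408)/985⌋ = ⌊14688/985⌋ − ⌊14280/985⌋ = 14 − 14 = 0
n=36: ⌊(37·408)/985⌋ − ⌊(36·408)/985⌋ = ⌊15096/985⌋ − ⌊14688/985⌋ = 15 − 14 = 1
n=37: ⌊(38·408)/985⌋ − ⌊(37·408)/985⌋ = ⌊15504/985⌋ − ⌊15096/985⌋ = 15 − 15 = 0
n=38: ⌊(39·408)/985⌋ − ⌊(38·408)/985⌋ = ⌊15912/985⌋ − ⌊15504/985⌋ = 16 − 15 = 1
n=39: ⌊(40·408)/985⌋ − ⌊(39·408)/985⌋ = ⌊16320/985⌋ − ⌊15912/985⌋ = 16 − 16 = 0
n=40: ⌊(41·408)/985⌋ − ⌊(40·408)/985⌋ = ⌊16728/985⌋ − ⌊16320/985⌋ = 16 − 16 = 0
n=41: ⌊(42·408)/985⌋ − ⌊(41·408)/985⌋ = ⌊17136/985⌋ − ⌊16728/985⌋ = 17 − 16 = 1
n=42: ⌊(43·408)/985⌋ − ⌊(42·408)/985⌋ = ⌊17544/985⌋ − ⌊17136/985⌋ = 17 − 17 = 0
n=43: ⌊(44·408)/985⌋ − ⌊(43·408)/985⌋ = ⌊17952/985⌋ − ⌊17544/985⌋ = 18 − 17 = 1
n=44: ⌊(45·408)/985⌋ − ⌊(44·408)/985⌋ = ⌊18360/985⌋ − ⌊17952/985⌋ = 18 − 18 = 0
n=45: ⌊(46·408)/985⌋ − ⌊(45·408)/985⌋ = ⌊18768/985⌋ − ⌊18360/985⌋ = 19 − 18 = 1
n=46: ⌊(47·408)/985⌋ − ⌊(46·408)/985⌋ = ⌊19176/985⌋ − ⌊18768/985⌋ = 19 − 19 = 0
n=47: ⌊(48·408)/985⌋ − ⌊(47·408)/985⌋ = ⌊19584/985⌋ − ⌊19176/985⌋ = 19 − 19 = 0
n=48: ⌊(49·408)/985⌋ − ⌊(48·408)/985⌋ = ⌊19992/985⌋ − ⌊19584/985⌋ = 20 − 19 = 1
n=49: ⌊(50·408)/985⌋ − ⌊(49·408)/985⌋ = ⌊20400/985⌋ − ⌊19992/985⌋ = 20 − 20 = 0
n=50: ⌊(51·408)/985⌋ − ⌊(50·408)/985⌋ = ⌊20808/985⌋ − ⌊20400/985⌋ = 21 − 20 = 1
n=51: ⌊(52·408)/985⌋ − ⌊(51·408)/985⌋ = ⌊21216/985⌋ − ⌊20808/985⌋ = 21 − 21 = 0
n=52: ⌊(53·408)/985⌋ − ⌊(52·408)/985⌋ = ⌊21624/985⌋ − ⌊21216/985⌋ = 21 − 21 = 0
n=53: ⌊(54·408)/985⌋ − ⌊(53·408)/985⌋ = ⌊22032/985⌋ − ⌊21624/985⌋ = 22 − 21 = 1
n=54: ⌊(55·408)/985⌋ − ⌊(54·408)/985⌋ = ⌊22440/985⌋ − ⌊22032/985⌋ = 22 − 22 = 0
n=55: ⌊(56·408)/985⌋ − ⌊(55·408)/985⌋ = ⌊22848/985⌋ − ⌊22440/985⌋ = 23 − 22 = 1
n=56: ⌊(57·408)/985⌋ − ⌊(56·408)/985⌋ = ⌊23256/985⌋ − ⌊22848/985⌋ = 23 − 23 = 0
n=57: ⌊(58·408)/985⌋ − ⌊(57·408)/985⌋ = ⌊23664/985⌋ − ⌊23256/985⌋ = 24 − 23 = 1
n=58: ⌊(59·408)/985⌋ − ⌊(58·408)/985⌋ = ⌊24072/985⌋ − ⌊23664/985⌋ = 24 − 24 = 0
n=59: ⌊(60·408)/985⌋ − ⌊(59·408)/985⌋ = ⌊24480/985⌋ − ⌊24072/985⌋ = 24 − 24 = 0
n=60: ⌊(61·408)/985⌋ − ⌊(60·408)/985⌋ = ⌊24888/985⌋ − ⌊24480/985⌋ = 25 − 24 = 1
n=61: ⌊(62·408)/985⌋ − ⌊(61·408)/985⌋ = ⌊25296/985⌋ − ⌊24888/985⌋ = 25 − 25 = 0
n=62: ⌊(63·408)/985⌋ − ⌊(62·408)/985⌋ = ⌊25704/985⌋ − ⌊25296/985⌋ = 26 − 25 = 1
n=63: ⌊(64·408)/985⌋ − ⌊(63·408)/985⌋ = ⌊26112/985⌋ − ⌊25704/985⌋ = 26 − 26 = 0
n=64: ⌊(65·408)/985⌋ − ⌊(64·408)/985⌋ = ⌊26520/985⌋ − ⌊26112/985⌋ = 26 − 26 = 0
n=65: ⌊(66·408)/985⌋ − ⌊(65·408)/985⌋ = ⌊26928/985⌋ − ⌊26520/985⌋ = 27 − 26 = 1
n=66: ⌊(67·408)/985⌋ − ⌊(66·408)/985⌋ = ⌊27336/985⌋ − ⌊26928/985⌋ = 27 − 27 = 0
n=67: ⌊(68·408)/985⌋ − ⌊(67·408)/985⌋ = ⌊27744/985⌋ − ⌊27336/985⌋ = 28 − 27 = 1
n=68: ⌊(69·408)/985⌋ − ⌊(68·408)/985⌋ = ⌊28152/985⌋ − ⌊27744/985⌋ = 28 − 28 = 0
n=69: ⌊(70·408)/985⌋ − ⌊(69·408)/985⌋ = ⌊28560/985⌋ − ⌊28152/985⌋ = 28 − 28 = 0
n=70: ⌊(71·408)/985⌋ − ⌊(70·408)/985⌋ = ⌊28968/985⌋ − ⌊28560/985⌋ = 29 − 28 = 1
n=71: ⌊(72·408)/985⌋ − ⌊(71·408)/985⌋ = ⌊29376/985⌋ − ⌊28968/985⌋ = 29 − 29 = 0
n=72: ⌊(73·408)/985⌋ − ⌊(72·408)/985⌋ = ⌊29784/985⌋ − ⌊29376/985⌋ = 30 − 29 = 1
n=73: ⌊(74·408)/985⌋ − ⌊(73·408)/985⌋ = ⌊30192/985⌋ − ⌊29784/985⌋ = 30 − 30 = 0
n=74: ⌊(75·408)/985⌋ − ⌊(74·408)/985⌋ = ⌊30600/985⌋ − ⌊30192/985⌋ = 31 − 30 = 1
n=75: ⌊(76·408)/985⌋ − ⌊(75·408)/985⌋ = ⌊31008/985⌋ − ⌊30600/985⌋ = 31 − 31 = 0
n=76: ⌊(77·408)/985⌋ − ⌊(76·408)/985⌋ = ⌊31416/985⌋ − ⌊31008/985⌋ = 31 − 31 = 0
n=77: ⌊(78·408)/985⌋ − ⌊(77·408)/985⌋ = ⌊31824/985⌋ − ⌊31416/985⌋ = 32 − 31 = 1
n=78: ⌊(79·408)/985⌋ − ⌊(78·408)/985⌋ = ⌊32232/985⌋ − ⌊31824/985⌋ = 32 − 32 = 0
n=79: ⌊(80·408)/985⌋ − ⌊(79·408)/985⌋ = ⌊32640/985⌋ − ⌊32232/985⌋ = 33 − 32 = 1
n=80: ⌊(81·408)/985⌋ − ⌊(80·408)/985⌋ = ⌊33048/985⌋ − ⌊32640/985⌋ = 33 − 33 = 0
n=81: ⌊(82·408)/985⌋ − ⌊(81·408)/985⌋ = ⌊33456/985⌋ − ⌊33048/985⌋ = 33 − 33 = 0
n=82: ⌊(83·408)/985⌋ − ⌊(82·408)/985⌋ = ⌊33864/985⌋ − ⌊33456/985⌋ = 34 − 33 = 1
n=83: ⌊(84·408)/985⌋ − ⌊(83·408)/985⌋ = ⌊34272/985⌋ − ⌊33864/985⌋ = 34 − 34 = 0
n=84: ⌊(85·408)/985⌋ − ⌊(84·408)/985⌋ = ⌊34680/985⌋ − ⌊34272/985⌋ = 35 − 34 = 1
n=85: ⌊(86·408)/985⌋ − ⌊(85·408)/985⌋ = ⌊35088/985⌋ − ⌊34680/985⌋ = 35 − 35 = 0
n=86: ⌊(87·408)/985⌋ − ⌊(86·408)/985⌋ = ⌊35496/985⌋ − ⌊35088/985⌋ = 36 − 35 = 1
n=87: ⌊(88·408)/985⌋ − ⌊(87·408)/985⌋ = ⌊35904/985⌋ − ⌊35496/985⌋ = 36 − 36 = 0
n=88: ⌊(89·408)/985⌋ − ⌊(88·408)/985⌋ = ⌊36312/985⌋ − ⌊35904/985⌋ = 36 − 36 = 0
n=89: ⌊(90·408)/985⌋ − ⌊(89·408)/985⌋ = ⌊36720/985⌋ − ⌊36312/985⌋ = 37 − 36 = 1

001010010100101010010100101010010100101001010100101001010100101001010010101001010010101001
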